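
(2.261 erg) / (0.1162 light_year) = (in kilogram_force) 2.097e-23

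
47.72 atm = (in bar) 48.35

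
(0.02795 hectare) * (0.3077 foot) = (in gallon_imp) 5766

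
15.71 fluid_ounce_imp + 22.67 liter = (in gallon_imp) 5.085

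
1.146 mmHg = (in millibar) 1.528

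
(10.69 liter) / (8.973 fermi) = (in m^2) 1.191e+12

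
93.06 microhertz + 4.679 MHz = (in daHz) 4.679e+05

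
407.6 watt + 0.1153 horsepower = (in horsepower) 0.6619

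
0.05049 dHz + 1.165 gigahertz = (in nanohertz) 1.165e+18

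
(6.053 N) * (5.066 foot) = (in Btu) 0.008859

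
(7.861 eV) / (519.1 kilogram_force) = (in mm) 2.474e-19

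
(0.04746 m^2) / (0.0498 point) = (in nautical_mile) 1.459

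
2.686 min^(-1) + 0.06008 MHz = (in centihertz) 6.008e+06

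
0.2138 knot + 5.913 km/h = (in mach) 0.005147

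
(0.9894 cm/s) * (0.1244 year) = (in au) 2.595e-07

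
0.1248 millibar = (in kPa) 0.01248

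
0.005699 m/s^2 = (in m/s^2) 0.005699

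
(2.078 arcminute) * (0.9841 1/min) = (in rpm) 9.467e-05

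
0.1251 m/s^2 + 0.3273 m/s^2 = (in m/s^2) 0.4524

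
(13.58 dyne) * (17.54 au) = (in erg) 3.563e+15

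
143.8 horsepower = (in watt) 1.072e+05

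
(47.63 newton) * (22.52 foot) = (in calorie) 78.14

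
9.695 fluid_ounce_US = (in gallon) 0.07574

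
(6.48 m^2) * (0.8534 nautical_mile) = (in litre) 1.024e+07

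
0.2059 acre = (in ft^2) 8969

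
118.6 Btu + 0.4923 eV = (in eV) 7.81e+23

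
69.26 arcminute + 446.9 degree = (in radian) 7.82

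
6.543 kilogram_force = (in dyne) 6.416e+06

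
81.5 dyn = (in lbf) 0.0001832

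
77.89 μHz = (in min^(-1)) 0.004673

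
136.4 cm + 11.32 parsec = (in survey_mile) 2.17e+14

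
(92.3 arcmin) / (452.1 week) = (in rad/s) 9.819e-11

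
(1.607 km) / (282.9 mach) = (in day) 1.931e-07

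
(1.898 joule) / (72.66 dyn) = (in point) 7.405e+06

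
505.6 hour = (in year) 0.05772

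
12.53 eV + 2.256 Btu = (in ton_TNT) 5.689e-07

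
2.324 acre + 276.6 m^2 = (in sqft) 1.042e+05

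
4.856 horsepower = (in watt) 3621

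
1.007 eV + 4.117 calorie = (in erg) 1.723e+08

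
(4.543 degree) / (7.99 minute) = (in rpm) 0.001579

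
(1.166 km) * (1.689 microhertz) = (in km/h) 0.00709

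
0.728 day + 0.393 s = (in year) 0.001995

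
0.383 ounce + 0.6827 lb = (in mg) 3.205e+05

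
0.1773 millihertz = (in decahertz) 1.773e-05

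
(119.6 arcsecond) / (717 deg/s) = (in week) 7.661e-11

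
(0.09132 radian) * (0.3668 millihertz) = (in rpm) 0.0003199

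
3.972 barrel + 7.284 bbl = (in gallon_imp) 393.6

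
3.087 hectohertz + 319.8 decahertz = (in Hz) 3507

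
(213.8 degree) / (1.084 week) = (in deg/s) 0.0003261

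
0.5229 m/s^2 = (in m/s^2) 0.5229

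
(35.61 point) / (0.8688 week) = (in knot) 4.647e-08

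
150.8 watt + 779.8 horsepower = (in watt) 5.816e+05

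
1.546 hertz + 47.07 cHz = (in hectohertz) 0.02017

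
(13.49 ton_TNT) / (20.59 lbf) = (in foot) 2.022e+09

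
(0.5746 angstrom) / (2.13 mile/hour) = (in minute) 1.006e-12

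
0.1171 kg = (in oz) 4.131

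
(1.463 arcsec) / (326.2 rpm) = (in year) 6.584e-15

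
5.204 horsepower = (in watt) 3881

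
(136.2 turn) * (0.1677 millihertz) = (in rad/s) 0.1435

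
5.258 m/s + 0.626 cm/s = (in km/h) 18.95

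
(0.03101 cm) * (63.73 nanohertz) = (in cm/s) 1.976e-09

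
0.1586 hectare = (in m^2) 1586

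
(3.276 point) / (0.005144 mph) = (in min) 0.008376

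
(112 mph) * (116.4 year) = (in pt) 5.21e+14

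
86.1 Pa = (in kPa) 0.0861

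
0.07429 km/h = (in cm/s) 2.064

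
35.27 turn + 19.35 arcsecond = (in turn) 35.27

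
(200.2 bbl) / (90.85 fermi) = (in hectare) 3.503e+10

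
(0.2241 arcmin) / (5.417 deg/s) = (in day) 7.98e-09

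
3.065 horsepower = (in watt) 2286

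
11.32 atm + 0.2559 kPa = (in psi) 166.4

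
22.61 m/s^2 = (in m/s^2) 22.61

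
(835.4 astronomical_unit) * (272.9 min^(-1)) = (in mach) 1.669e+12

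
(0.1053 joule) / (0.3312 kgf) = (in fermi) 3.242e+13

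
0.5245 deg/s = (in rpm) 0.08742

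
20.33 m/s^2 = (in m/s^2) 20.33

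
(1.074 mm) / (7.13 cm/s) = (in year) 4.776e-10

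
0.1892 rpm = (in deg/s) 1.135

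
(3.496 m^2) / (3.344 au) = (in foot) 2.293e-11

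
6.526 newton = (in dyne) 6.526e+05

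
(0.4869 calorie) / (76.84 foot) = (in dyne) 8698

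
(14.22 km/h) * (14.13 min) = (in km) 3.349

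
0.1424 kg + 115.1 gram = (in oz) 9.083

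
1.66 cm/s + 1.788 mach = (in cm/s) 6.088e+04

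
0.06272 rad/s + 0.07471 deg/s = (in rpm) 0.6114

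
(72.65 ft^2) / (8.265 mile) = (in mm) 0.5074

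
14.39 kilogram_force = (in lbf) 31.72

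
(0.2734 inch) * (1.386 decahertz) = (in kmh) 0.3465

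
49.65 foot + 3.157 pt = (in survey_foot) 49.65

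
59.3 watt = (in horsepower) 0.07952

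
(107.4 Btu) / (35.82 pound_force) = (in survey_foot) 2333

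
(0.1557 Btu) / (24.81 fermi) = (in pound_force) 1.489e+15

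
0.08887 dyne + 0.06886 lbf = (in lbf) 0.06886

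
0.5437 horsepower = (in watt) 405.4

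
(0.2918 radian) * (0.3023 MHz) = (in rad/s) 8.821e+04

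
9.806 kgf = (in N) 96.16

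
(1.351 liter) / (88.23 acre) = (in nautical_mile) 2.043e-12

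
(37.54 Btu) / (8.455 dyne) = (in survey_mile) 2.911e+05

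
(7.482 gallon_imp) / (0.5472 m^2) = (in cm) 6.216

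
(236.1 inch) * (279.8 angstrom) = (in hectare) 1.678e-11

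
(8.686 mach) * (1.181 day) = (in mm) 3.018e+11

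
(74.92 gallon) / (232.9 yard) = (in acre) 3.291e-07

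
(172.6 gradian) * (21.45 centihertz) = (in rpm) 5.553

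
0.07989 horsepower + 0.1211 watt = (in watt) 59.7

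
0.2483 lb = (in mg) 1.126e+05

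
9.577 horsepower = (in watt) 7142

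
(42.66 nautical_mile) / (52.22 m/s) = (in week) 0.002502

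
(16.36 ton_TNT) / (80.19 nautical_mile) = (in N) 4.609e+05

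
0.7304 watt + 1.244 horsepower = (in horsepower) 1.245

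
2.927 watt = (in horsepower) 0.003925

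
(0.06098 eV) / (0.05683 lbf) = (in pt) 1.096e-16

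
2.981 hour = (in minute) 178.9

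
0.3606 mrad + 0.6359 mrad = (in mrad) 0.9965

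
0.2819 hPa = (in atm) 0.0002782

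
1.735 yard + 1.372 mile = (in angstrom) 2.21e+13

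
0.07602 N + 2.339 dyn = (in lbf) 0.0171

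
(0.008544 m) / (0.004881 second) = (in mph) 3.916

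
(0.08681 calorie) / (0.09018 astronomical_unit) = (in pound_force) 6.053e-12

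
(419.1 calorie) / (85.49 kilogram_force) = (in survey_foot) 6.862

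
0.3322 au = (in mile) 3.088e+07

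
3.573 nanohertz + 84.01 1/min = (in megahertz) 1.4e-06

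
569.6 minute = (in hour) 9.493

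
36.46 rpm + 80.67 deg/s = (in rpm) 49.91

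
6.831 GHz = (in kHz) 6.831e+06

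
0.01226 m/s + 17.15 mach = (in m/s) 5840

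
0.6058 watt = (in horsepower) 0.0008124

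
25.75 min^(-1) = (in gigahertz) 4.292e-10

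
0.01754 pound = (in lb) 0.01754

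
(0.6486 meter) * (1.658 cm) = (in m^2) 0.01075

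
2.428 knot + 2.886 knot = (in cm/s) 273.4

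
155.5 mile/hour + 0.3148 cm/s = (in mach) 0.2042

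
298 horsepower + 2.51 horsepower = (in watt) 2.241e+05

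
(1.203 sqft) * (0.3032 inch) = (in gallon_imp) 0.1893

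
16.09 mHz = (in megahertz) 1.609e-08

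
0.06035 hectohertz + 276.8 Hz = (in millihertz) 2.828e+05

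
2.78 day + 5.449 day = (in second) 7.11e+05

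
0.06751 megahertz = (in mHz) 6.751e+07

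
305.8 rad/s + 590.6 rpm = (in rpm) 3511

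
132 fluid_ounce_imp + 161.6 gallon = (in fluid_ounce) 2.081e+04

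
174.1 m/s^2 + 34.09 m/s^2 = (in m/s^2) 208.2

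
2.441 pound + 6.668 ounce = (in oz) 45.72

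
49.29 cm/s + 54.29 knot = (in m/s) 28.42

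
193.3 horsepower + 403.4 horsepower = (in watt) 4.45e+05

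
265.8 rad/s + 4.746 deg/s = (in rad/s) 265.9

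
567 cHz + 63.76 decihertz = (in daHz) 1.205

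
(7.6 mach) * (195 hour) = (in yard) 1.987e+09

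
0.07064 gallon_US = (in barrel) 0.001682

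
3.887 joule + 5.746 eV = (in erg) 3.887e+07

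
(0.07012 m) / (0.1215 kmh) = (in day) 2.405e-05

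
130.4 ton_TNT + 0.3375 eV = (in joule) 5.456e+11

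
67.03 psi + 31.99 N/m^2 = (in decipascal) 4.622e+06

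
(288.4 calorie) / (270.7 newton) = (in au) 2.98e-11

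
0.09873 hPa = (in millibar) 0.09873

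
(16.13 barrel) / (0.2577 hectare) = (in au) 6.652e-15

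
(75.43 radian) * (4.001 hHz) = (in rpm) 2.882e+05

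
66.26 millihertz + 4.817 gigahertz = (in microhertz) 4.817e+15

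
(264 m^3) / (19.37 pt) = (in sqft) 4.159e+05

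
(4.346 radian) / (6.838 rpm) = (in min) 0.1012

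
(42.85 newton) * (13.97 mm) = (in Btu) 0.0005674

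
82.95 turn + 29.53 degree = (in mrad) 5.217e+05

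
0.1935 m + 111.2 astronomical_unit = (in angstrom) 1.664e+23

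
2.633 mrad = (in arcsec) 543.1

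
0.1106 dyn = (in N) 1.106e-06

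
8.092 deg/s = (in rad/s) 0.1412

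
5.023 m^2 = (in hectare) 0.0005023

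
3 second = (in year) 9.513e-08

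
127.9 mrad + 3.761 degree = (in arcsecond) 3.992e+04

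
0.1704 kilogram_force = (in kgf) 0.1704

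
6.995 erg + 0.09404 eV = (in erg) 6.995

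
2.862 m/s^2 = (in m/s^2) 2.862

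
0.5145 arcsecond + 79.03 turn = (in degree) 2.845e+04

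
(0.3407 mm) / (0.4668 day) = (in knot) 1.642e-08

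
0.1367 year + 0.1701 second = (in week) 7.128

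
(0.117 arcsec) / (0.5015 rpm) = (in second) 1.08e-05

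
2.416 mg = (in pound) 5.326e-06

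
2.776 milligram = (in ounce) 9.792e-05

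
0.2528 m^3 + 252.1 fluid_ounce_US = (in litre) 260.3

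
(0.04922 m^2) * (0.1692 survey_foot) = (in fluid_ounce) 85.83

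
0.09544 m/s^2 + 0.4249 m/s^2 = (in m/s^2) 0.5203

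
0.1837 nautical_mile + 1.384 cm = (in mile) 0.2114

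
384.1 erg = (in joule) 3.841e-05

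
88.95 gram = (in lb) 0.1961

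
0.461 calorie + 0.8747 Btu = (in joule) 924.8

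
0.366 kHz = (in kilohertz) 0.366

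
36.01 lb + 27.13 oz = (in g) 1.71e+04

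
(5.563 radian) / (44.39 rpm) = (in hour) 0.0003324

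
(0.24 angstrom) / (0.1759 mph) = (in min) 5.087e-12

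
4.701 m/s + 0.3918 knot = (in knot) 9.53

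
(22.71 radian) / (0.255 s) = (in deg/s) 5103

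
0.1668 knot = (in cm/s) 8.581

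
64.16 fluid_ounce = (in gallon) 0.5012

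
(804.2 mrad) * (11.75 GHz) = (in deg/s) 5.414e+11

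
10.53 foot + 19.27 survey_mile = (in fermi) 3.102e+19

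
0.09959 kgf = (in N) 0.9766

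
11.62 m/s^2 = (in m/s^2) 11.62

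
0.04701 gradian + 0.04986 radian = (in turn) 0.008053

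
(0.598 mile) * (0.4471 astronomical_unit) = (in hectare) 6.437e+09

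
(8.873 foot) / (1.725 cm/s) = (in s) 156.8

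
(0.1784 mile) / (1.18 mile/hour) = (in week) 0.0008999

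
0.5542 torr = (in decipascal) 738.9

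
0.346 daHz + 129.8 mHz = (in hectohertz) 0.0359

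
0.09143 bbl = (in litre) 14.54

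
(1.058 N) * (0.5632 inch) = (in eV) 9.447e+16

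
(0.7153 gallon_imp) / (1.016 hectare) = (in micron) 0.3201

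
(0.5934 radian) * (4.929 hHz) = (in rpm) 2793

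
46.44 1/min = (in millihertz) 774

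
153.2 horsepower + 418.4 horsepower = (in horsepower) 571.6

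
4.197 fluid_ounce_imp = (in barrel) 0.0007501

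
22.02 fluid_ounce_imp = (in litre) 0.6257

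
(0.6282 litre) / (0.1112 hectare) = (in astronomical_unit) 3.776e-18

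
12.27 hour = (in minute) 736.2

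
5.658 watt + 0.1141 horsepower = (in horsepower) 0.1217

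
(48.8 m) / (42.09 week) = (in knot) 3.726e-06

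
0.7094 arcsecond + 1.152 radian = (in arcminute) 3960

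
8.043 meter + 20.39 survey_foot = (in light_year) 1.507e-15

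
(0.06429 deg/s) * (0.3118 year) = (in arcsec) 2.276e+09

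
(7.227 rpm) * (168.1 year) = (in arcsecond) 8.275e+14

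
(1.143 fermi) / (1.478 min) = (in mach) 3.785e-20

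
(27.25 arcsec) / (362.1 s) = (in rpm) 3.484e-06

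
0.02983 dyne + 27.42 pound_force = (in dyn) 1.22e+07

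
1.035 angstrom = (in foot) 3.396e-10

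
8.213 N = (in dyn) 8.213e+05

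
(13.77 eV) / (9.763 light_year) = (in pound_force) 5.37e-36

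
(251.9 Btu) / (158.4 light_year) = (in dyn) 1.773e-08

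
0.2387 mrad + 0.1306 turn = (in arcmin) 2822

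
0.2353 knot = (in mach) 0.0003555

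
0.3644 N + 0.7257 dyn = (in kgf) 0.03716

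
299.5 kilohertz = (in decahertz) 2.995e+04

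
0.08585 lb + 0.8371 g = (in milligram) 3.978e+04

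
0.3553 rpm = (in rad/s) 0.03721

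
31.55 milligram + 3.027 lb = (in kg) 1.373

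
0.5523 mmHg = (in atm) 0.0007267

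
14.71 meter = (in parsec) 4.767e-16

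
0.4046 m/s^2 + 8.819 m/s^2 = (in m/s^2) 9.224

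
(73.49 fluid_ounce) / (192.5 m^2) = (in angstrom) 1.129e+05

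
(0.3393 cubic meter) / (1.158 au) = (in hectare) 1.959e-16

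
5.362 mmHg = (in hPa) 7.149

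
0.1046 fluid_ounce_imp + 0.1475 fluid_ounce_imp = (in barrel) 4.505e-05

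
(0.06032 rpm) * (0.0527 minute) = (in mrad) 19.97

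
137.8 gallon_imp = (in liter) 626.5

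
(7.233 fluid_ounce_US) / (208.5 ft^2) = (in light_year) 1.167e-21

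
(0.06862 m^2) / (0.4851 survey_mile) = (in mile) 5.462e-08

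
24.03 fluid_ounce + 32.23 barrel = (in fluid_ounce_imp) 1.804e+05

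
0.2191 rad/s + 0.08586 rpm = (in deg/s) 13.07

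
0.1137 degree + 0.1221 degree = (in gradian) 0.262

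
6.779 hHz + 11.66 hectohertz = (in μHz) 1.844e+09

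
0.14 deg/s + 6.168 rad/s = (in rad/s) 6.17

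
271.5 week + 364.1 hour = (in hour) 4.598e+04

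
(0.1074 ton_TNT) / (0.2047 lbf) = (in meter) 4.935e+08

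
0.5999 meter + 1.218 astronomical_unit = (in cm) 1.822e+13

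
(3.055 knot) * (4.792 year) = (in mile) 1.476e+05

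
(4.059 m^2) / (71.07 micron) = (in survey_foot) 1.874e+05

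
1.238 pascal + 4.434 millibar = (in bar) 0.004446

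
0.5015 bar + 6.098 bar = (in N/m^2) 6.6e+05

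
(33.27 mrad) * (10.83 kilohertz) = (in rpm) 3441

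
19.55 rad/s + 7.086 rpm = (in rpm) 193.8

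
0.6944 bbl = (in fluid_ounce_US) 3733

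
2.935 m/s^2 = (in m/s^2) 2.935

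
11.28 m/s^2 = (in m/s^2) 11.28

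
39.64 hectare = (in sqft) 4.267e+06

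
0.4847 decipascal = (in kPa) 4.847e-05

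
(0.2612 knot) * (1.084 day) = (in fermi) 1.259e+19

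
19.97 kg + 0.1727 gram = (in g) 1.997e+04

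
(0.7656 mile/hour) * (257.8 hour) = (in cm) 3.176e+07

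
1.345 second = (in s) 1.345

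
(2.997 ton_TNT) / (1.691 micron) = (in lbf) 1.667e+15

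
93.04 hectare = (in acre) 229.9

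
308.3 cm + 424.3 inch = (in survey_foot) 45.47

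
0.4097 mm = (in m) 0.0004097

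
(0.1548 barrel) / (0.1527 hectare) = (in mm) 0.01612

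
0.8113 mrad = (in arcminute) 2.789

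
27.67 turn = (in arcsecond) 3.586e+07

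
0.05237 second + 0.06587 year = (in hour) 577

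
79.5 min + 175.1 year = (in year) 175.1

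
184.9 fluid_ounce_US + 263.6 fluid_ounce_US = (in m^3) 0.01326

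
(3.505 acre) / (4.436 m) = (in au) 2.137e-08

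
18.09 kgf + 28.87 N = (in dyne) 2.063e+07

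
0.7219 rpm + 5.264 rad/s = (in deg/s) 305.9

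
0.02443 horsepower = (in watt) 18.22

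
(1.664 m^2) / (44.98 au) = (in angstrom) 0.002473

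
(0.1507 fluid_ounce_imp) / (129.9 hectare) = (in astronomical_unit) 2.203e-23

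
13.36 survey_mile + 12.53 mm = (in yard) 2.351e+04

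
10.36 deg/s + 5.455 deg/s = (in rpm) 2.636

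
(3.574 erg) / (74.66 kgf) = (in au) 3.263e-21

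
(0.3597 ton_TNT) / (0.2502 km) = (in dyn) 6.015e+11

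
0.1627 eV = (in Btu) 2.471e-23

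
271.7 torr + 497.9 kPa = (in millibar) 5341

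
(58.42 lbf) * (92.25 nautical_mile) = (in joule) 4.44e+07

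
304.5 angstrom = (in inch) 1.199e-06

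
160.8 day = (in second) 1.389e+07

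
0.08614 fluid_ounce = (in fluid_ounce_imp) 0.08966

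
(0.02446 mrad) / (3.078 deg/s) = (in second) 0.0004553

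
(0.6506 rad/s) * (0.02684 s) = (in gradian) 1.112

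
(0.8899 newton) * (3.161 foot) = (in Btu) 0.0008127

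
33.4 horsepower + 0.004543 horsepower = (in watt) 2.491e+04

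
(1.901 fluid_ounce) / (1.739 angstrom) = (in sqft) 3.48e+06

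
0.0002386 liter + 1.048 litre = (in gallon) 0.2769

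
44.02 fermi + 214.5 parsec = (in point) 1.876e+22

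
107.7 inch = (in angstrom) 2.736e+10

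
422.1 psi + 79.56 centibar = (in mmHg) 2.243e+04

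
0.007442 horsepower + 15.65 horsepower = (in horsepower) 15.66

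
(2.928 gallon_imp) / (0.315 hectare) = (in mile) 2.626e-09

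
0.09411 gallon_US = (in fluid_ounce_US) 12.05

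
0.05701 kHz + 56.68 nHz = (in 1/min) 3421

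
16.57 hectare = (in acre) 40.95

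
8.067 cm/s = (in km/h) 0.2904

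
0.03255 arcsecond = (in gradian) 1.005e-05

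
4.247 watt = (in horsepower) 0.005695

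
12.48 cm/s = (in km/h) 0.4493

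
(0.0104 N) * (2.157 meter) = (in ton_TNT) 5.362e-12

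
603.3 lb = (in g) 2.737e+05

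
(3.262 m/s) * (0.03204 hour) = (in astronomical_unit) 2.515e-09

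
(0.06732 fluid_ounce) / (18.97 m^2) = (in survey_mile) 6.521e-11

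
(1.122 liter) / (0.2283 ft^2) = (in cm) 5.29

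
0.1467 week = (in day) 1.027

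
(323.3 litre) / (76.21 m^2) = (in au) 2.836e-14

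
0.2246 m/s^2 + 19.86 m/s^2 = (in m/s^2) 20.08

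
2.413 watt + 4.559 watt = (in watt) 6.972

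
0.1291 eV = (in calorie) 4.944e-21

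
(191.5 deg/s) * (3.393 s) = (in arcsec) 2.339e+06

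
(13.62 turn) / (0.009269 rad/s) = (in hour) 2.565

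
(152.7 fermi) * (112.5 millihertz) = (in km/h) 6.184e-14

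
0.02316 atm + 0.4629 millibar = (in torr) 17.95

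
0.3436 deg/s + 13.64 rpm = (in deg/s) 82.18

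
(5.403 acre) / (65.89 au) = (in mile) 1.378e-12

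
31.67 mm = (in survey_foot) 0.1039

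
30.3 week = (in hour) 5090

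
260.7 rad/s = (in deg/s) 1.494e+04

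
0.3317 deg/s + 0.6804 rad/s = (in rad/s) 0.6862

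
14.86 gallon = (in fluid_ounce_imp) 1980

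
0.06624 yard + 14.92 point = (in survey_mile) 4.091e-05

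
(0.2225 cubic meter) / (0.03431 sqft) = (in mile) 0.04337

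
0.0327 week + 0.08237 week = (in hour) 19.33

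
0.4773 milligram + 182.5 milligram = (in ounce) 0.006454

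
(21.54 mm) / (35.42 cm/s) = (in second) 0.06081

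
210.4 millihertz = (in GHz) 2.104e-10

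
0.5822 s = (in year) 1.846e-08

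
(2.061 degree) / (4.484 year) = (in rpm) 2.429e-09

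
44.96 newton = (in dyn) 4.496e+06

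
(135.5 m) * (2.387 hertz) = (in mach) 0.9499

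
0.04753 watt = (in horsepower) 6.374e-05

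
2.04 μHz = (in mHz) 0.00204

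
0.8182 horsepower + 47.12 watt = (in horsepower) 0.8814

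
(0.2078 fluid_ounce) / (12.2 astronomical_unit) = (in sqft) 3.624e-17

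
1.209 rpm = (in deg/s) 7.254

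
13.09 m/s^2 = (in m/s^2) 13.09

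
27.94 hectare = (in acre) 69.04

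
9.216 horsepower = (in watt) 6872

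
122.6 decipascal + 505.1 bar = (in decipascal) 5.051e+08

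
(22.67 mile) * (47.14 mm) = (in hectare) 0.172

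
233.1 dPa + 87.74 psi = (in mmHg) 4538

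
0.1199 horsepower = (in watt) 89.41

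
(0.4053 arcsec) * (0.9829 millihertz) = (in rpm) 1.844e-08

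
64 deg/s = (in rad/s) 1.117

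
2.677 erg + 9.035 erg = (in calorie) 2.799e-07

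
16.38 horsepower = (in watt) 1.221e+04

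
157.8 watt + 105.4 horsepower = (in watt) 7.875e+04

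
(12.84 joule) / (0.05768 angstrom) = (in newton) 2.226e+12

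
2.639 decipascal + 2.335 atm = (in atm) 2.335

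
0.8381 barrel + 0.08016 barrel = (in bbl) 0.9183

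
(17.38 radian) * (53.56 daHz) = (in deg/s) 5.334e+05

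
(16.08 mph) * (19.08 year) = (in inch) 1.703e+11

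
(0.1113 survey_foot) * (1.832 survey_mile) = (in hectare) 0.01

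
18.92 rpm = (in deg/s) 113.5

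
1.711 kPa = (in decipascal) 1.711e+04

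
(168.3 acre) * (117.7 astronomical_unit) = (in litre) 1.199e+22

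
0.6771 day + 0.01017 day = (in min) 989.7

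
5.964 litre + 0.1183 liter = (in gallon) 1.607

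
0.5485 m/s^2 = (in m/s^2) 0.5485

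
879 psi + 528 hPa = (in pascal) 6.113e+06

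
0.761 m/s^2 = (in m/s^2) 0.761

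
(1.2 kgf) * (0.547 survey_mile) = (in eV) 6.466e+22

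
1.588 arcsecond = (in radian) 7.699e-06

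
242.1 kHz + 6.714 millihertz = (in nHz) 2.421e+14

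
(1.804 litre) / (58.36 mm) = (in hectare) 3.091e-06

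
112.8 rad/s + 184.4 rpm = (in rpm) 1262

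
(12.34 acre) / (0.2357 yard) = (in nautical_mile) 125.1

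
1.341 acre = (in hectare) 0.5427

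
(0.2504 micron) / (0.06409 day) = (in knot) 8.79e-11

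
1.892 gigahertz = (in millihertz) 1.892e+12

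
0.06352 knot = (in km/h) 0.1176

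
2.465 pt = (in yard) 0.000951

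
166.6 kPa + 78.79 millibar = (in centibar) 174.5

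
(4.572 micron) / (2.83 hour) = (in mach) 1.318e-12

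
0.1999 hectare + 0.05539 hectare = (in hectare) 0.2553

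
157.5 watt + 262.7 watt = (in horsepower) 0.5635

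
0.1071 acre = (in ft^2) 4665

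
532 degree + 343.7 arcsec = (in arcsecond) 1.916e+06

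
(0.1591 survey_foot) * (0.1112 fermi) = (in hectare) 5.393e-22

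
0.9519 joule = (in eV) 5.941e+18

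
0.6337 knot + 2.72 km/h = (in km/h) 3.894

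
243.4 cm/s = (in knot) 4.731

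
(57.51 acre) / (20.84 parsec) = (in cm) 3.619e-11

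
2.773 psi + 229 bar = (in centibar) 2.292e+04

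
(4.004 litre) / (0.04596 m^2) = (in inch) 3.43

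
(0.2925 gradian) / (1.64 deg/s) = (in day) 1.858e-06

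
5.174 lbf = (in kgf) 2.347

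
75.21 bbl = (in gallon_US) 3159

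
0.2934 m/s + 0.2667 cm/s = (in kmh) 1.066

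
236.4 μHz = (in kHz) 2.364e-07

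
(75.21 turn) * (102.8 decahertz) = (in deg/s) 2.783e+07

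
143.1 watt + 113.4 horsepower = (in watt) 8.471e+04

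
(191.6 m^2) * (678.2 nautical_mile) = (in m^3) 2.407e+08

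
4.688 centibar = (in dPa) 4.688e+04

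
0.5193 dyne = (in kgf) 5.295e-07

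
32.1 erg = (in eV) 2.004e+13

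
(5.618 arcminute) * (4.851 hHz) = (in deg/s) 45.42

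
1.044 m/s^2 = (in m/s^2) 1.044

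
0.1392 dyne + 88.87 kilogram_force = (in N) 871.5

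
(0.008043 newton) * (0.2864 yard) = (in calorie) 0.0005034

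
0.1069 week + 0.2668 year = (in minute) 1.413e+05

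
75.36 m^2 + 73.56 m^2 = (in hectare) 0.01489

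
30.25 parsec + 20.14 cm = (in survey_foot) 3.062e+18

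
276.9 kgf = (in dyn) 2.715e+08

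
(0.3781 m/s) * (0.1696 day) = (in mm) 5.54e+06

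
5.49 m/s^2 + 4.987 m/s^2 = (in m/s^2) 10.48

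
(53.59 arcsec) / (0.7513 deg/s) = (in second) 0.01981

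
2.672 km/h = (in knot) 1.443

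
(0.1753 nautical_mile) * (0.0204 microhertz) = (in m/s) 6.623e-06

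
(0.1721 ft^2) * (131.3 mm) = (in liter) 2.099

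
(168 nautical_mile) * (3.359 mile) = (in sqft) 1.81e+10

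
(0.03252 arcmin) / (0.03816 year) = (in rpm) 7.506e-11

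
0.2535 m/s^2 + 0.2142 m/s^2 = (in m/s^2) 0.4677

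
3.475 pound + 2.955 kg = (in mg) 4.531e+06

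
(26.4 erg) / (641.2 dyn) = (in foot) 0.001351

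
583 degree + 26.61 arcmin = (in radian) 10.18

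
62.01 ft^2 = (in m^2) 5.761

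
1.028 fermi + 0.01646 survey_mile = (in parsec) 8.585e-16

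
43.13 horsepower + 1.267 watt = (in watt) 3.216e+04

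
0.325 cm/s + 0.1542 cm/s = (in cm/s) 0.4792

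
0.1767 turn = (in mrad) 1110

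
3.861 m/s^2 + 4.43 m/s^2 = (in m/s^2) 8.291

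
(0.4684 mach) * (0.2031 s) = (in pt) 9.182e+04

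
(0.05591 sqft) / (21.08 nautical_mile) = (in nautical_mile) 7.184e-11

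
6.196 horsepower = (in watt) 4620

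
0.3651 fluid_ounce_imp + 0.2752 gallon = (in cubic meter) 0.001052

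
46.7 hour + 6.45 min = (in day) 1.95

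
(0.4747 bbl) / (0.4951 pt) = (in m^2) 432.1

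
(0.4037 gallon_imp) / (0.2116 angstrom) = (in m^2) 8.673e+07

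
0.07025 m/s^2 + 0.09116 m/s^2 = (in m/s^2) 0.1614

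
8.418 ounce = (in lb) 0.5261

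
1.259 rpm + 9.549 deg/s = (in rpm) 2.85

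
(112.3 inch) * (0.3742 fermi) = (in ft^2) 1.149e-14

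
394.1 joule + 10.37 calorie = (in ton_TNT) 1.046e-07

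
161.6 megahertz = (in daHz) 1.616e+07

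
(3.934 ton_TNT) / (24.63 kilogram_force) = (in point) 1.932e+11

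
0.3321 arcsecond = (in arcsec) 0.3321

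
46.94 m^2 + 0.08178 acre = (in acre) 0.09338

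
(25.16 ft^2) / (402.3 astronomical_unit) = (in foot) 1.274e-13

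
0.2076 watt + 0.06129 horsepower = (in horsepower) 0.06157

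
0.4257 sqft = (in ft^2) 0.4257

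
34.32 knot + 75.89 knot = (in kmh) 204.1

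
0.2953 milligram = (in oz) 1.042e-05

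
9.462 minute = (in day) 0.006571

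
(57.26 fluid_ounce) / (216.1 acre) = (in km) 1.936e-12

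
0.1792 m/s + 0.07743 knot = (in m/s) 0.219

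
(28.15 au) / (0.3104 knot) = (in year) 8.363e+05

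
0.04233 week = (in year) 0.0008118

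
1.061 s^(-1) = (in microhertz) 1.061e+06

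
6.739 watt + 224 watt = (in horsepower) 0.3094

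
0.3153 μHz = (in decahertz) 3.153e-08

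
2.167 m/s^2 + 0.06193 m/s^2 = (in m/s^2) 2.229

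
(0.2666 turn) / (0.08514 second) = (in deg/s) 1127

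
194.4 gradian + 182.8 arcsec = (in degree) 175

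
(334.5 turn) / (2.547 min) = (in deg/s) 788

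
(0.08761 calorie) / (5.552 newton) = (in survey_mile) 4.102e-05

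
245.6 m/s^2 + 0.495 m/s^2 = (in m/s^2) 246.1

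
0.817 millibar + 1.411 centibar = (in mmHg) 11.2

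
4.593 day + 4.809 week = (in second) 3.305e+06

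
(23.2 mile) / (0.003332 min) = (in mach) 548.5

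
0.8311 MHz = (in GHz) 0.0008311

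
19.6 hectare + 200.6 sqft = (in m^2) 1.96e+05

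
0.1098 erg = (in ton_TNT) 2.624e-18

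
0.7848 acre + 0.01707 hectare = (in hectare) 0.3347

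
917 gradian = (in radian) 14.4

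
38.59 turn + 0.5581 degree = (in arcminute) 8.336e+05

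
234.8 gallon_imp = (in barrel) 6.714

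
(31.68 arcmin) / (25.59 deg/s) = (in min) 0.0003439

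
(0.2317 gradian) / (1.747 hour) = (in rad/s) 5.787e-07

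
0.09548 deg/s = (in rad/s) 0.001666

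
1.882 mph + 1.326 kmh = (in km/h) 4.355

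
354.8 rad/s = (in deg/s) 2.033e+04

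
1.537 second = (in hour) 0.0004269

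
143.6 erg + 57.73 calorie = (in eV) 1.508e+21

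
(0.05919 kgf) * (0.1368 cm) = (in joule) 0.0007941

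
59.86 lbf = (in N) 266.3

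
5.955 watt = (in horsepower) 0.007986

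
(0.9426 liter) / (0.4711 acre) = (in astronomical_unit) 3.305e-18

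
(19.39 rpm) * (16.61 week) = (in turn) 3.246e+06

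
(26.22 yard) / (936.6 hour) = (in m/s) 7.111e-06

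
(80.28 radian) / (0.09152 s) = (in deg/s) 5.026e+04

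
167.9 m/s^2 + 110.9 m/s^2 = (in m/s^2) 278.8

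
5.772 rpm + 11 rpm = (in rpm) 16.77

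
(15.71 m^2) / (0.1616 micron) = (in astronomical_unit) 0.0006498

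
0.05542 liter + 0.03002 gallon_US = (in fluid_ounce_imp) 5.95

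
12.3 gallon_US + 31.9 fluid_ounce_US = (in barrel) 0.2988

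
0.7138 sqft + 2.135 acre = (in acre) 2.135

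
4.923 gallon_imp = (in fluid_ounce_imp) 787.7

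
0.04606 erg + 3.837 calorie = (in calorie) 3.837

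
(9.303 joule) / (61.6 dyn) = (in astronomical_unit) 1.01e-07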